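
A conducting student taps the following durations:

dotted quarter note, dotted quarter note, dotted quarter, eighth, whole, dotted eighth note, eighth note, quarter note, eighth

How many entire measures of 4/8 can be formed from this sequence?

5

One bar of 4/8 = 8 sixteenth notes.
Convert each value to sixteenth notes: dotted quarter note = 6; dotted quarter note = 6; dotted quarter = 6; eighth = 2; whole = 16; dotted eighth note = 3; eighth note = 2; quarter note = 4; eighth = 2.
Altogether 6 + 6 + 6 + 2 + 16 + 3 + 2 + 4 + 2 = 47.
47 ÷ 8 = 5 complete bars with 7 left over.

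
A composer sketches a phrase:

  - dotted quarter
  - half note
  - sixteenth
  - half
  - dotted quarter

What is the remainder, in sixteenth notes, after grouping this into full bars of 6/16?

One bar of 6/16 = 6 sixteenth notes.
Each duration in sixteenth notes: dotted quarter = 6; half note = 8; sixteenth = 1; half = 8; dotted quarter = 6.
Altogether 6 + 8 + 1 + 8 + 6 = 29.
29 ÷ 6 = 4 complete bars with 5 sixteenth notes remaining.

5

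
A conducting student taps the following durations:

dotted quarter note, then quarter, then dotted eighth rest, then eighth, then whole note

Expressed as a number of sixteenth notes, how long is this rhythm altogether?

31

In sixteenth notes: dotted quarter note = 6; quarter = 4; dotted eighth rest = 3; eighth = 2; whole note = 16.
Sum: 6 + 4 + 3 + 2 + 16 = 31 sixteenth notes.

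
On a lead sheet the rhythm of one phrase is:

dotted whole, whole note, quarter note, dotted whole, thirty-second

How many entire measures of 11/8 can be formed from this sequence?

One bar of 11/8 = 44 thirty-second notes.
Working in thirty-second notes: dotted whole = 48; whole note = 32; quarter note = 8; dotted whole = 48; thirty-second = 1.
Adding: 48 + 32 + 8 + 48 + 1 = 137.
137 ÷ 44 = 3 complete bars with 5 left over.

3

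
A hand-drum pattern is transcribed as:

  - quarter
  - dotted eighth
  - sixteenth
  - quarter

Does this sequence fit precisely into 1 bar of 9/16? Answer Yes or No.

One bar of 9/16 = 9 sixteenth notes.
Convert each value to sixteenth notes: quarter = 4; dotted eighth = 3; sixteenth = 1; quarter = 4.
Total: 4 + 3 + 1 + 4 = 12.
12 exceeds 9, so the answer is No.

No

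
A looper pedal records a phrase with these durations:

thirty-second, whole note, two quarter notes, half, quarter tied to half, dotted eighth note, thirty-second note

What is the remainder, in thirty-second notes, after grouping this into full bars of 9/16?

One bar of 9/16 = 18 thirty-second notes.
Convert each value to thirty-second notes: thirty-second = 1; whole note = 32; quarter note = 8; quarter note = 8; half = 16; quarter tied to half (quarter + half) = 24; dotted eighth note = 6; thirty-second note = 1.
Total: 1 + 32 + 8 + 8 + 16 + 24 + 6 + 1 = 96.
96 ÷ 18 = 5 complete bars with 6 thirty-second notes remaining.

6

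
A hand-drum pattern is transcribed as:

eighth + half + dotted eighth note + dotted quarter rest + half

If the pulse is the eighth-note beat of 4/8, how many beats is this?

One eighth-note beat = 2 sixteenth notes.
Express everything in sixteenth notes: eighth = 2; half = 8; dotted eighth note = 3; dotted quarter rest = 6; half = 8.
Total: 2 + 8 + 3 + 6 + 8 = 27.
27 ÷ 2 = 13.5 beats.

13.5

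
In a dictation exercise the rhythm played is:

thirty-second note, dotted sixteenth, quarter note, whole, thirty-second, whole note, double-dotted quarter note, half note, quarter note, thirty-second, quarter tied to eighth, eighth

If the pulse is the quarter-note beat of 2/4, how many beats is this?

16.5

One quarter-note beat = 8 thirty-second notes.
Express everything in thirty-second notes: thirty-second note = 1; dotted sixteenth = 3; quarter note = 8; whole = 32; thirty-second = 1; whole note = 32; double-dotted quarter note = 14; half note = 16; quarter note = 8; thirty-second = 1; quarter tied to eighth (quarter + eighth) = 12; eighth = 4.
Altogether 1 + 3 + 8 + 32 + 1 + 32 + 14 + 16 + 8 + 1 + 12 + 4 = 132.
132 ÷ 8 = 16.5 beats.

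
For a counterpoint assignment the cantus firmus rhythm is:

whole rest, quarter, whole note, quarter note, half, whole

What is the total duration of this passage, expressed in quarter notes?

Express everything in quarter notes: whole rest = 4; quarter = 1; whole note = 4; quarter note = 1; half = 2; whole = 4.
Adding: 4 + 1 + 4 + 1 + 2 + 4 = 16 quarter notes.

16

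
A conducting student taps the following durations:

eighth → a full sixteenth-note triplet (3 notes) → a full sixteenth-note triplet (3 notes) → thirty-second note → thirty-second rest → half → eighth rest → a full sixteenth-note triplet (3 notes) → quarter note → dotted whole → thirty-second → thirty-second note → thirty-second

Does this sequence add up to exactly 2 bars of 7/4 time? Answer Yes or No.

One bar of 7/4 = 56 thirty-second notes, so 2 bars = 112.
Working in thirty-second notes: eighth = 4; a full sixteenth-note triplet (3 notes) (three triplet sixteenths span one eighth) = 4; a full sixteenth-note triplet (3 notes) (three triplet sixteenths span one eighth) = 4; thirty-second note = 1; thirty-second rest = 1; half = 16; eighth rest = 4; a full sixteenth-note triplet (3 notes) (three triplet sixteenths span one eighth) = 4; quarter note = 8; dotted whole = 48; thirty-second = 1; thirty-second note = 1; thirty-second = 1.
Total: 4 + 4 + 4 + 1 + 1 + 16 + 4 + 4 + 8 + 48 + 1 + 1 + 1 = 97.
97 falls short of 112, so the answer is No.

No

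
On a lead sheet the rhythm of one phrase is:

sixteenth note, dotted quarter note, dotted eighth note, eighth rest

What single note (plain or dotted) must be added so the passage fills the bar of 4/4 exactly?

The bar of 4/4 = 16 sixteenth notes.
Convert each value to sixteenth notes: sixteenth note = 1; dotted quarter note = 6; dotted eighth note = 3; eighth rest = 2.
Total: 1 + 6 + 3 + 2 = 12.
Remaining: 16 − 12 = 4 sixteenth notes, which is a quarter note.

quarter note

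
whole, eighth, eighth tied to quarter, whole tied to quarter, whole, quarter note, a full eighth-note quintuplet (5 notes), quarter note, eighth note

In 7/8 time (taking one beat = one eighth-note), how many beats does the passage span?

39

One eighth-note beat = 2 sixteenth notes.
In sixteenth notes: whole = 16; eighth = 2; eighth tied to quarter (eighth + quarter) = 6; whole tied to quarter (whole + quarter) = 20; whole = 16; quarter note = 4; a full eighth-note quintuplet (5 notes) (five quintuplet eighths span one half) = 8; quarter note = 4; eighth note = 2.
Adding: 16 + 2 + 6 + 20 + 16 + 4 + 8 + 4 + 2 = 78.
78 ÷ 2 = 39 beats.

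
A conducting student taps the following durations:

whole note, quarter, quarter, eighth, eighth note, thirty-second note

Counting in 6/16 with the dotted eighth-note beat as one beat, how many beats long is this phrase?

9.5

One dotted eighth-note beat = 6 thirty-second notes.
Express everything in thirty-second notes: whole note = 32; quarter = 8; quarter = 8; eighth = 4; eighth note = 4; thirty-second note = 1.
Adding: 32 + 8 + 8 + 4 + 4 + 1 = 57.
57 ÷ 6 = 9.5 beats.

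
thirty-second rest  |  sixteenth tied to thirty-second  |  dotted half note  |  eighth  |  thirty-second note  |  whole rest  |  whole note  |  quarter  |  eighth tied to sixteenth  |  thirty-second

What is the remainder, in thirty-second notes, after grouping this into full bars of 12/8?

One bar of 12/8 = 48 thirty-second notes.
Convert each value to thirty-second notes: thirty-second rest = 1; sixteenth tied to thirty-second (sixteenth + thirty-second) = 3; dotted half note = 24; eighth = 4; thirty-second note = 1; whole rest = 32; whole note = 32; quarter = 8; eighth tied to sixteenth (eighth + sixteenth) = 6; thirty-second = 1.
Adding: 1 + 3 + 24 + 4 + 1 + 32 + 32 + 8 + 6 + 1 = 112.
112 ÷ 48 = 2 complete bars with 16 thirty-second notes remaining.

16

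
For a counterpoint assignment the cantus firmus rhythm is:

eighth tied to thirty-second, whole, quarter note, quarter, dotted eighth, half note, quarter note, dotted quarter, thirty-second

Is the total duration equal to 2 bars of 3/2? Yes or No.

Yes

One bar of 3/2 = 48 thirty-second notes, so 2 bars = 96.
Convert each value to thirty-second notes: eighth tied to thirty-second (eighth + thirty-second) = 5; whole = 32; quarter note = 8; quarter = 8; dotted eighth = 6; half note = 16; quarter note = 8; dotted quarter = 12; thirty-second = 1.
Sum: 5 + 32 + 8 + 8 + 6 + 16 + 8 + 12 + 1 = 96.
96 equals 96, so the answer is Yes.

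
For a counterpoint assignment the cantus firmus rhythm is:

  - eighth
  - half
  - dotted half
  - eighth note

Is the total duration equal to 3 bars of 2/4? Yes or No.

One bar of 2/4 = 4 eighth notes, so 3 bars = 12.
Express everything in eighth notes: eighth = 1; half = 4; dotted half = 6; eighth note = 1.
Sum: 1 + 4 + 6 + 1 = 12.
12 equals 12, so the answer is Yes.

Yes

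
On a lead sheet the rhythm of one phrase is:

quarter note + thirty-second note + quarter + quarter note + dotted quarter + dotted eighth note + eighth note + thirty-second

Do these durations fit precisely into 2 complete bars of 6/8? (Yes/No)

Yes

One bar of 6/8 = 24 thirty-second notes, so 2 bars = 48.
Working in thirty-second notes: quarter note = 8; thirty-second note = 1; quarter = 8; quarter note = 8; dotted quarter = 12; dotted eighth note = 6; eighth note = 4; thirty-second = 1.
Sum: 8 + 1 + 8 + 8 + 12 + 6 + 4 + 1 = 48.
48 equals 48, so the answer is Yes.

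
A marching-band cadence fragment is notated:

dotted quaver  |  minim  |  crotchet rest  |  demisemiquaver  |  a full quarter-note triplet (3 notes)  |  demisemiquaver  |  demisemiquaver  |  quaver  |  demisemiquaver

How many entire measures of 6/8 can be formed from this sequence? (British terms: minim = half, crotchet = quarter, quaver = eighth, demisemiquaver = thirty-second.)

One bar of 6/8 = 24 thirty-second notes.
Each duration in thirty-second notes: dotted quaver = 6; minim = 16; crotchet rest = 8; demisemiquaver = 1; a full quarter-note triplet (3 notes) (three triplet quarters span one half) = 16; demisemiquaver = 1; demisemiquaver = 1; quaver = 4; demisemiquaver = 1.
Adding: 6 + 16 + 8 + 1 + 16 + 1 + 1 + 4 + 1 = 54.
54 ÷ 24 = 2 complete bars with 6 left over.

2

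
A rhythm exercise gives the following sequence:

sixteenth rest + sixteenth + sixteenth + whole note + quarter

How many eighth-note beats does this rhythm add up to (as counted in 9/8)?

One eighth-note beat = 2 sixteenth notes.
Express everything in sixteenth notes: sixteenth rest = 1; sixteenth = 1; sixteenth = 1; whole note = 16; quarter = 4.
Sum: 1 + 1 + 1 + 16 + 4 = 23.
23 ÷ 2 = 11.5 beats.

11.5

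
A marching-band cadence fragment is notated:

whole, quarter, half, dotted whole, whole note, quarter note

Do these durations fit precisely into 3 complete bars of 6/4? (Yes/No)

Yes

One bar of 6/4 = 6 quarter notes, so 3 bars = 18.
Working in quarter notes: whole = 4; quarter = 1; half = 2; dotted whole = 6; whole note = 4; quarter note = 1.
Total: 4 + 1 + 2 + 6 + 4 + 1 = 18.
18 equals 18, so the answer is Yes.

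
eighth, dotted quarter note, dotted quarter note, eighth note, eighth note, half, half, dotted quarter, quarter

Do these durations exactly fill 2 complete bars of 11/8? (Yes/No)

One bar of 11/8 = 11 eighth notes, so 2 bars = 22.
Express everything in eighth notes: eighth = 1; dotted quarter note = 3; dotted quarter note = 3; eighth note = 1; eighth note = 1; half = 4; half = 4; dotted quarter = 3; quarter = 2.
Sum: 1 + 3 + 3 + 1 + 1 + 4 + 4 + 3 + 2 = 22.
22 equals 22, so the answer is Yes.

Yes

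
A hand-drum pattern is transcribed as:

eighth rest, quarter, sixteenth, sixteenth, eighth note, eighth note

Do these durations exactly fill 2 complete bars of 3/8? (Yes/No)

Yes

One bar of 3/8 = 6 sixteenth notes, so 2 bars = 12.
Working in sixteenth notes: eighth rest = 2; quarter = 4; sixteenth = 1; sixteenth = 1; eighth note = 2; eighth note = 2.
Total: 2 + 4 + 1 + 1 + 2 + 2 = 12.
12 equals 12, so the answer is Yes.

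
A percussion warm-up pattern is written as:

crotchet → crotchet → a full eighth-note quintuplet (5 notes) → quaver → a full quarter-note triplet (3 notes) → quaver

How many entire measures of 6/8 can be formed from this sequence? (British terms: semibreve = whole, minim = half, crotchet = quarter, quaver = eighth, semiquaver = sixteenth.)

2

One bar of 6/8 = 6 eighth notes.
In eighth notes: crotchet = 2; crotchet = 2; a full eighth-note quintuplet (5 notes) (five quintuplet eighths span one half) = 4; quaver = 1; a full quarter-note triplet (3 notes) (three triplet quarters span one half) = 4; quaver = 1.
Altogether 2 + 2 + 4 + 1 + 4 + 1 = 14.
14 ÷ 6 = 2 complete bars with 2 left over.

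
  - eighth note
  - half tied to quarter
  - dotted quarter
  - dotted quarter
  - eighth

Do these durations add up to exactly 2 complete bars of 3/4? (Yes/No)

No

One bar of 3/4 = 6 eighth notes, so 2 bars = 12.
In eighth notes: eighth note = 1; half tied to quarter (half + quarter) = 6; dotted quarter = 3; dotted quarter = 3; eighth = 1.
Altogether 1 + 6 + 3 + 3 + 1 = 14.
14 exceeds 12, so the answer is No.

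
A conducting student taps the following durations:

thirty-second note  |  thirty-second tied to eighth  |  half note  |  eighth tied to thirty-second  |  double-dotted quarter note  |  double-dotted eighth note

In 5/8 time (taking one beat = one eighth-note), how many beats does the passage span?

12

One eighth-note beat = 4 thirty-second notes.
Express everything in thirty-second notes: thirty-second note = 1; thirty-second tied to eighth (thirty-second + eighth) = 5; half note = 16; eighth tied to thirty-second (eighth + thirty-second) = 5; double-dotted quarter note = 14; double-dotted eighth note = 7.
Total: 1 + 5 + 16 + 5 + 14 + 7 = 48.
48 ÷ 4 = 12 beats.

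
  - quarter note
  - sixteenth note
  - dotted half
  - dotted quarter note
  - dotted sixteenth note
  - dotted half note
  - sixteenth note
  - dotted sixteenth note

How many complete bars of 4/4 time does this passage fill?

One bar of 4/4 = 32 thirty-second notes.
Each duration in thirty-second notes: quarter note = 8; sixteenth note = 2; dotted half = 24; dotted quarter note = 12; dotted sixteenth note = 3; dotted half note = 24; sixteenth note = 2; dotted sixteenth note = 3.
Sum: 8 + 2 + 24 + 12 + 3 + 24 + 2 + 3 = 78.
78 ÷ 32 = 2 complete bars with 14 left over.

2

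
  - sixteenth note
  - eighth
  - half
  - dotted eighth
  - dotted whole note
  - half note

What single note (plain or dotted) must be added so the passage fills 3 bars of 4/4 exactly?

eighth note

3 bars of 4/4 = 48 sixteenth notes.
Convert each value to sixteenth notes: sixteenth note = 1; eighth = 2; half = 8; dotted eighth = 3; dotted whole note = 24; half note = 8.
Adding: 1 + 2 + 8 + 3 + 24 + 8 = 46.
Remaining: 48 − 46 = 2 sixteenth notes, which is a eighth note.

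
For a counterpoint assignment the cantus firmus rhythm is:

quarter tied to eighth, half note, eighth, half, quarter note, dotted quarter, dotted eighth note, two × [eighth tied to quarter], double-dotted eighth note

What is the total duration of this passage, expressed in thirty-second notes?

Convert each value to thirty-second notes: quarter tied to eighth (quarter + eighth) = 12; half note = 16; eighth = 4; half = 16; quarter note = 8; dotted quarter = 12; dotted eighth note = 6; eighth tied to quarter (eighth + quarter) = 12; eighth tied to quarter (eighth + quarter) = 12; double-dotted eighth note = 7.
Total: 12 + 16 + 4 + 16 + 8 + 12 + 6 + 12 + 12 + 7 = 105 thirty-second notes.

105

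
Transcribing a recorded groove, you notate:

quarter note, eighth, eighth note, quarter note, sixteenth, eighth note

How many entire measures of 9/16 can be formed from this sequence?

One bar of 9/16 = 9 sixteenth notes.
Working in sixteenth notes: quarter note = 4; eighth = 2; eighth note = 2; quarter note = 4; sixteenth = 1; eighth note = 2.
Altogether 4 + 2 + 2 + 4 + 1 + 2 = 15.
15 ÷ 9 = 1 complete bar with 6 left over.

1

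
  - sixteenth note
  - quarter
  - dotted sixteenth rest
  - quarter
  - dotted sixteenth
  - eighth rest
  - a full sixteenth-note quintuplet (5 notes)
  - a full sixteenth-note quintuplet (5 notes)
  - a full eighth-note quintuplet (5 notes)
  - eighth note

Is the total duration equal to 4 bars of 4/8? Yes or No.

One bar of 4/8 = 16 thirty-second notes, so 4 bars = 64.
In thirty-second notes: sixteenth note = 2; quarter = 8; dotted sixteenth rest = 3; quarter = 8; dotted sixteenth = 3; eighth rest = 4; a full sixteenth-note quintuplet (5 notes) (five quintuplet sixteenths span one quarter) = 8; a full sixteenth-note quintuplet (5 notes) (five quintuplet sixteenths span one quarter) = 8; a full eighth-note quintuplet (5 notes) (five quintuplet eighths span one half) = 16; eighth note = 4.
Altogether 2 + 8 + 3 + 8 + 3 + 4 + 8 + 8 + 16 + 4 = 64.
64 equals 64, so the answer is Yes.

Yes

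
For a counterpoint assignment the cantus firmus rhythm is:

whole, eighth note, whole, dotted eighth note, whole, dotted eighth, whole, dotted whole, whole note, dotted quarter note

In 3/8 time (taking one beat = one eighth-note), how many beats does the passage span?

59

One eighth-note beat = 2 sixteenth notes.
In sixteenth notes: whole = 16; eighth note = 2; whole = 16; dotted eighth note = 3; whole = 16; dotted eighth = 3; whole = 16; dotted whole = 24; whole note = 16; dotted quarter note = 6.
Sum: 16 + 2 + 16 + 3 + 16 + 3 + 16 + 24 + 16 + 6 = 118.
118 ÷ 2 = 59 beats.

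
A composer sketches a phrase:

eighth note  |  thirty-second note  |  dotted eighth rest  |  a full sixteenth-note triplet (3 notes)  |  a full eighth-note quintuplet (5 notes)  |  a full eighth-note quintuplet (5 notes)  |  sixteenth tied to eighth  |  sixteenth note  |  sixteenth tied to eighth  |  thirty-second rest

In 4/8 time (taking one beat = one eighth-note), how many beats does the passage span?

15.5

One eighth-note beat = 4 thirty-second notes.
In thirty-second notes: eighth note = 4; thirty-second note = 1; dotted eighth rest = 6; a full sixteenth-note triplet (3 notes) (three triplet sixteenths span one eighth) = 4; a full eighth-note quintuplet (5 notes) (five quintuplet eighths span one half) = 16; a full eighth-note quintuplet (5 notes) (five quintuplet eighths span one half) = 16; sixteenth tied to eighth (sixteenth + eighth) = 6; sixteenth note = 2; sixteenth tied to eighth (sixteenth + eighth) = 6; thirty-second rest = 1.
Altogether 4 + 1 + 6 + 4 + 16 + 16 + 6 + 2 + 6 + 1 = 62.
62 ÷ 4 = 15.5 beats.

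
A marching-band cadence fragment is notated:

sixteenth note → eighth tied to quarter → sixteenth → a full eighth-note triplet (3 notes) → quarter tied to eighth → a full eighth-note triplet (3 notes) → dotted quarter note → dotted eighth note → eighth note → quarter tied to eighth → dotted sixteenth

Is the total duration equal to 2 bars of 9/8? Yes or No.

No

One bar of 9/8 = 36 thirty-second notes, so 2 bars = 72.
In thirty-second notes: sixteenth note = 2; eighth tied to quarter (eighth + quarter) = 12; sixteenth = 2; a full eighth-note triplet (3 notes) (three triplet eighths span one quarter) = 8; quarter tied to eighth (quarter + eighth) = 12; a full eighth-note triplet (3 notes) (three triplet eighths span one quarter) = 8; dotted quarter note = 12; dotted eighth note = 6; eighth note = 4; quarter tied to eighth (quarter + eighth) = 12; dotted sixteenth = 3.
Total: 2 + 12 + 2 + 8 + 12 + 8 + 12 + 6 + 4 + 12 + 3 = 81.
81 exceeds 72, so the answer is No.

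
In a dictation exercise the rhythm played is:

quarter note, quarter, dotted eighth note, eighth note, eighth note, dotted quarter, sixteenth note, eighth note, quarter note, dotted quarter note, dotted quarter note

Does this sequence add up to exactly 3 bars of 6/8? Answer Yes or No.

No

One bar of 6/8 = 12 sixteenth notes, so 3 bars = 36.
Express everything in sixteenth notes: quarter note = 4; quarter = 4; dotted eighth note = 3; eighth note = 2; eighth note = 2; dotted quarter = 6; sixteenth note = 1; eighth note = 2; quarter note = 4; dotted quarter note = 6; dotted quarter note = 6.
Altogether 4 + 4 + 3 + 2 + 2 + 6 + 1 + 2 + 4 + 6 + 6 = 40.
40 exceeds 36, so the answer is No.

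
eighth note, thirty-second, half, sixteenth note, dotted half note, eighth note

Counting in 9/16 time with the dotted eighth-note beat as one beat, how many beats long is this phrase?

8.5

One dotted eighth-note beat = 6 thirty-second notes.
Each duration in thirty-second notes: eighth note = 4; thirty-second = 1; half = 16; sixteenth note = 2; dotted half note = 24; eighth note = 4.
Total: 4 + 1 + 16 + 2 + 24 + 4 = 51.
51 ÷ 6 = 8.5 beats.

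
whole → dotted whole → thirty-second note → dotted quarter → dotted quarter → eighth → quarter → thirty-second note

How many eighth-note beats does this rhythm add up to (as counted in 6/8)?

One eighth-note beat = 4 thirty-second notes.
Convert each value to thirty-second notes: whole = 32; dotted whole = 48; thirty-second note = 1; dotted quarter = 12; dotted quarter = 12; eighth = 4; quarter = 8; thirty-second note = 1.
Altogether 32 + 48 + 1 + 12 + 12 + 4 + 8 + 1 = 118.
118 ÷ 4 = 29.5 beats.

29.5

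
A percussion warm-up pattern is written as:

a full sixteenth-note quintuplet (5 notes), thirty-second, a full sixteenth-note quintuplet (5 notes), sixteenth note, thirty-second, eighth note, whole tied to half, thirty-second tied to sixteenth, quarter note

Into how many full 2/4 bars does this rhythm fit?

One bar of 2/4 = 16 thirty-second notes.
In thirty-second notes: a full sixteenth-note quintuplet (5 notes) (five quintuplet sixteenths span one quarter) = 8; thirty-second = 1; a full sixteenth-note quintuplet (5 notes) (five quintuplet sixteenths span one quarter) = 8; sixteenth note = 2; thirty-second = 1; eighth note = 4; whole tied to half (whole + half) = 48; thirty-second tied to sixteenth (thirty-second + sixteenth) = 3; quarter note = 8.
Adding: 8 + 1 + 8 + 2 + 1 + 4 + 48 + 3 + 8 = 83.
83 ÷ 16 = 5 complete bars with 3 left over.

5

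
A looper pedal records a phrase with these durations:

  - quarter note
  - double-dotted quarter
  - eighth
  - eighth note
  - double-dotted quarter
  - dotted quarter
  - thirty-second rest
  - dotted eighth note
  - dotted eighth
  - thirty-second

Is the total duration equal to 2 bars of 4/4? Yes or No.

No

One bar of 4/4 = 32 thirty-second notes, so 2 bars = 64.
Working in thirty-second notes: quarter note = 8; double-dotted quarter = 14; eighth = 4; eighth note = 4; double-dotted quarter = 14; dotted quarter = 12; thirty-second rest = 1; dotted eighth note = 6; dotted eighth = 6; thirty-second = 1.
Altogether 8 + 14 + 4 + 4 + 14 + 12 + 1 + 6 + 6 + 1 = 70.
70 exceeds 64, so the answer is No.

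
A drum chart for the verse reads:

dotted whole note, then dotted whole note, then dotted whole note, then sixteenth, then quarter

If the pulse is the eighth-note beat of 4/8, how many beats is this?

One eighth-note beat = 2 sixteenth notes.
Express everything in sixteenth notes: dotted whole note = 24; dotted whole note = 24; dotted whole note = 24; sixteenth = 1; quarter = 4.
Adding: 24 + 24 + 24 + 1 + 4 = 77.
77 ÷ 2 = 38.5 beats.

38.5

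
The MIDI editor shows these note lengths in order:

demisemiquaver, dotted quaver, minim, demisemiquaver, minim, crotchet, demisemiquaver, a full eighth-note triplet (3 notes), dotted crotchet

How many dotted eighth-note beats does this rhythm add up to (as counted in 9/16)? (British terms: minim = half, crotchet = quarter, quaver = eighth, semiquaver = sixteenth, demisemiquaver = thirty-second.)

One dotted eighth-note beat = 6 thirty-second notes.
In thirty-second notes: demisemiquaver = 1; dotted quaver = 6; minim = 16; demisemiquaver = 1; minim = 16; crotchet = 8; demisemiquaver = 1; a full eighth-note triplet (3 notes) (three triplet eighths span one quarter) = 8; dotted crotchet = 12.
Sum: 1 + 6 + 16 + 1 + 16 + 8 + 1 + 8 + 12 = 69.
69 ÷ 6 = 11.5 beats.

11.5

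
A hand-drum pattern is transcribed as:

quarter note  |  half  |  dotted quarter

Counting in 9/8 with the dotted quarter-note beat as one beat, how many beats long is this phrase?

One dotted quarter-note beat = 3 eighth notes.
In eighth notes: quarter note = 2; half = 4; dotted quarter = 3.
Adding: 2 + 4 + 3 = 9.
9 ÷ 3 = 3 beats.

3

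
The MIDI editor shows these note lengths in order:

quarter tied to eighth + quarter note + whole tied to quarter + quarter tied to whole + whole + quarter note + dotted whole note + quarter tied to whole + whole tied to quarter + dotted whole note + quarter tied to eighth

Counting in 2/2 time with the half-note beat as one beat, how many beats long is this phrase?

One half-note beat = 4 eighth notes.
Working in eighth notes: quarter tied to eighth (quarter + eighth) = 3; quarter note = 2; whole tied to quarter (whole + quarter) = 10; quarter tied to whole (quarter + whole) = 10; whole = 8; quarter note = 2; dotted whole note = 12; quarter tied to whole (quarter + whole) = 10; whole tied to quarter (whole + quarter) = 10; dotted whole note = 12; quarter tied to eighth (quarter + eighth) = 3.
Sum: 3 + 2 + 10 + 10 + 8 + 2 + 12 + 10 + 10 + 12 + 3 = 82.
82 ÷ 4 = 20.5 beats.

20.5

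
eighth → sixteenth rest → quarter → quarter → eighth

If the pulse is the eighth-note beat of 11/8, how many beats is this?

One eighth-note beat = 2 sixteenth notes.
Working in sixteenth notes: eighth = 2; sixteenth rest = 1; quarter = 4; quarter = 4; eighth = 2.
Altogether 2 + 1 + 4 + 4 + 2 = 13.
13 ÷ 2 = 6.5 beats.

6.5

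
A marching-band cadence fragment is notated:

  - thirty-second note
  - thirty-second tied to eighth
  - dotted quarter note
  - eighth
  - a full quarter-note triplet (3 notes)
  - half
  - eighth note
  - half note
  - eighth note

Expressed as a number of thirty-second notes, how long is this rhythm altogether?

Each duration in thirty-second notes: thirty-second note = 1; thirty-second tied to eighth (thirty-second + eighth) = 5; dotted quarter note = 12; eighth = 4; a full quarter-note triplet (3 notes) (three triplet quarters span one half) = 16; half = 16; eighth note = 4; half note = 16; eighth note = 4.
Sum: 1 + 5 + 12 + 4 + 16 + 16 + 4 + 16 + 4 = 78 thirty-second notes.

78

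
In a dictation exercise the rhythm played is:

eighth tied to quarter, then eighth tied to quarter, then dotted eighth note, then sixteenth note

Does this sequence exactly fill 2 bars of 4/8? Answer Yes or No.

Yes

One bar of 4/8 = 8 sixteenth notes, so 2 bars = 16.
In sixteenth notes: eighth tied to quarter (eighth + quarter) = 6; eighth tied to quarter (eighth + quarter) = 6; dotted eighth note = 3; sixteenth note = 1.
Altogether 6 + 6 + 3 + 1 = 16.
16 equals 16, so the answer is Yes.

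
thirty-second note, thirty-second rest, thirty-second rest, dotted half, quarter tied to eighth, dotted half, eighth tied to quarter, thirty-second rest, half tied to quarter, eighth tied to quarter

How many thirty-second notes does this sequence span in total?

112

Each duration in thirty-second notes: thirty-second note = 1; thirty-second rest = 1; thirty-second rest = 1; dotted half = 24; quarter tied to eighth (quarter + eighth) = 12; dotted half = 24; eighth tied to quarter (eighth + quarter) = 12; thirty-second rest = 1; half tied to quarter (half + quarter) = 24; eighth tied to quarter (eighth + quarter) = 12.
Adding: 1 + 1 + 1 + 24 + 12 + 24 + 12 + 1 + 24 + 12 = 112 thirty-second notes.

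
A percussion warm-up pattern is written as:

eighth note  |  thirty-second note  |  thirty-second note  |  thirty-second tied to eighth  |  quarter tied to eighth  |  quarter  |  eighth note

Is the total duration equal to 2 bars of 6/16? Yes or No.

No

One bar of 6/16 = 12 thirty-second notes, so 2 bars = 24.
Express everything in thirty-second notes: eighth note = 4; thirty-second note = 1; thirty-second note = 1; thirty-second tied to eighth (thirty-second + eighth) = 5; quarter tied to eighth (quarter + eighth) = 12; quarter = 8; eighth note = 4.
Total: 4 + 1 + 1 + 5 + 12 + 8 + 4 = 35.
35 exceeds 24, so the answer is No.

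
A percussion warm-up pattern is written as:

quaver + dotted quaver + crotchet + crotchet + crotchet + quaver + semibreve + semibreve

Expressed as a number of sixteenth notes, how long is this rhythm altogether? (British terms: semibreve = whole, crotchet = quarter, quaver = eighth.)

51

In sixteenth notes: quaver = 2; dotted quaver = 3; crotchet = 4; crotchet = 4; crotchet = 4; quaver = 2; semibreve = 16; semibreve = 16.
Sum: 2 + 3 + 4 + 4 + 4 + 2 + 16 + 16 = 51 sixteenth notes.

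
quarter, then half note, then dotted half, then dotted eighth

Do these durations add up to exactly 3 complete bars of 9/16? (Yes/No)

Yes

One bar of 9/16 = 9 sixteenth notes, so 3 bars = 27.
Express everything in sixteenth notes: quarter = 4; half note = 8; dotted half = 12; dotted eighth = 3.
Altogether 4 + 8 + 12 + 3 = 27.
27 equals 27, so the answer is Yes.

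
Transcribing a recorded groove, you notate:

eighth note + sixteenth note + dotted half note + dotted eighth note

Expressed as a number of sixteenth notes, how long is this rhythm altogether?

Convert each value to sixteenth notes: eighth note = 2; sixteenth note = 1; dotted half note = 12; dotted eighth note = 3.
Sum: 2 + 1 + 12 + 3 = 18 sixteenth notes.

18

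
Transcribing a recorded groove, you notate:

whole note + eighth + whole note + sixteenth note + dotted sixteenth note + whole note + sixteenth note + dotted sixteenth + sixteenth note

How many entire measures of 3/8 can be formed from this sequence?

One bar of 3/8 = 12 thirty-second notes.
Convert each value to thirty-second notes: whole note = 32; eighth = 4; whole note = 32; sixteenth note = 2; dotted sixteenth note = 3; whole note = 32; sixteenth note = 2; dotted sixteenth = 3; sixteenth note = 2.
Total: 32 + 4 + 32 + 2 + 3 + 32 + 2 + 3 + 2 = 112.
112 ÷ 12 = 9 complete bars with 4 left over.

9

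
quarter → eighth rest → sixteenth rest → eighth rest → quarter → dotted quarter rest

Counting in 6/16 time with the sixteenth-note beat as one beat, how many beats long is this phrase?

One sixteenth-note beat = 2 thirty-second notes.
Working in thirty-second notes: quarter = 8; eighth rest = 4; sixteenth rest = 2; eighth rest = 4; quarter = 8; dotted quarter rest = 12.
Sum: 8 + 4 + 2 + 4 + 8 + 12 = 38.
38 ÷ 2 = 19 beats.

19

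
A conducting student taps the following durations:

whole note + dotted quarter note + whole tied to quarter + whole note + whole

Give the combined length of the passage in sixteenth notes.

Express everything in sixteenth notes: whole note = 16; dotted quarter note = 6; whole tied to quarter (whole + quarter) = 20; whole note = 16; whole = 16.
Sum: 16 + 6 + 20 + 16 + 16 = 74 sixteenth notes.

74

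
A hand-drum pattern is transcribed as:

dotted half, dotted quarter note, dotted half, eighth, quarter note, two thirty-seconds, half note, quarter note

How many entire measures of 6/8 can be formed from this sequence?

One bar of 6/8 = 24 thirty-second notes.
Working in thirty-second notes: dotted half = 24; dotted quarter note = 12; dotted half = 24; eighth = 4; quarter note = 8; thirty-second = 1; thirty-second = 1; half note = 16; quarter note = 8.
Total: 24 + 12 + 24 + 4 + 8 + 1 + 1 + 16 + 8 = 98.
98 ÷ 24 = 4 complete bars with 2 left over.

4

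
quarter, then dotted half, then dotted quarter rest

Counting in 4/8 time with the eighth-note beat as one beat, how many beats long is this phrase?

11

One eighth-note beat = 2 sixteenth notes.
In sixteenth notes: quarter = 4; dotted half = 12; dotted quarter rest = 6.
Altogether 4 + 12 + 6 = 22.
22 ÷ 2 = 11 beats.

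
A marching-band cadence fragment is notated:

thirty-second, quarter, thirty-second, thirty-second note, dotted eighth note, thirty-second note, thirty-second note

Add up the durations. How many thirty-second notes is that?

19

Each duration in thirty-second notes: thirty-second = 1; quarter = 8; thirty-second = 1; thirty-second note = 1; dotted eighth note = 6; thirty-second note = 1; thirty-second note = 1.
Adding: 1 + 8 + 1 + 1 + 6 + 1 + 1 = 19 thirty-second notes.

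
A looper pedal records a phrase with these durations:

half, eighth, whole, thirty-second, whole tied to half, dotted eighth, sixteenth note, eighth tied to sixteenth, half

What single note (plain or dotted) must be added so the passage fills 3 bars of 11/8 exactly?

3 bars of 11/8 = 132 thirty-second notes.
Working in thirty-second notes: half = 16; eighth = 4; whole = 32; thirty-second = 1; whole tied to half (whole + half) = 48; dotted eighth = 6; sixteenth note = 2; eighth tied to sixteenth (eighth + sixteenth) = 6; half = 16.
Total: 16 + 4 + 32 + 1 + 48 + 6 + 2 + 6 + 16 = 131.
Remaining: 132 − 131 = 1 thirty-second note, which is a thirty-second note.

thirty-second note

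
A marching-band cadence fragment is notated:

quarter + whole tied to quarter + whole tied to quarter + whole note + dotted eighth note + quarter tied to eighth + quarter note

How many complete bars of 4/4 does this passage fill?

One bar of 4/4 = 16 sixteenth notes.
Working in sixteenth notes: quarter = 4; whole tied to quarter (whole + quarter) = 20; whole tied to quarter (whole + quarter) = 20; whole note = 16; dotted eighth note = 3; quarter tied to eighth (quarter + eighth) = 6; quarter note = 4.
Total: 4 + 20 + 20 + 16 + 3 + 6 + 4 = 73.
73 ÷ 16 = 4 complete bars with 9 left over.

4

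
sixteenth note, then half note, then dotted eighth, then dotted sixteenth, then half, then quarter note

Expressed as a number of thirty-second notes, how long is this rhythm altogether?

51

Working in thirty-second notes: sixteenth note = 2; half note = 16; dotted eighth = 6; dotted sixteenth = 3; half = 16; quarter note = 8.
Adding: 2 + 16 + 6 + 3 + 16 + 8 = 51 thirty-second notes.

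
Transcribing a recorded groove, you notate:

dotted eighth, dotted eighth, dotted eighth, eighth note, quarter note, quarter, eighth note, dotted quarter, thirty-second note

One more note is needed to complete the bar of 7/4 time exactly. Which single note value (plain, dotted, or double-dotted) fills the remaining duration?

thirty-second note

The bar of 7/4 = 56 thirty-second notes.
Convert each value to thirty-second notes: dotted eighth = 6; dotted eighth = 6; dotted eighth = 6; eighth note = 4; quarter note = 8; quarter = 8; eighth note = 4; dotted quarter = 12; thirty-second note = 1.
Total: 6 + 6 + 6 + 4 + 8 + 8 + 4 + 12 + 1 = 55.
Remaining: 56 − 55 = 1 thirty-second note, which is a thirty-second note.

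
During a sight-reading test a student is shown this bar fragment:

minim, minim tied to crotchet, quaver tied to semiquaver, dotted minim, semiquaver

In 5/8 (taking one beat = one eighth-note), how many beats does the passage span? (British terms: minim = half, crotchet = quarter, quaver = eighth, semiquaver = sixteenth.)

One eighth-note beat = 2 sixteenth notes.
In sixteenth notes: minim = 8; minim tied to crotchet (minim + crotchet) = 12; quaver tied to semiquaver (quaver + semiquaver) = 3; dotted minim = 12; semiquaver = 1.
Sum: 8 + 12 + 3 + 12 + 1 = 36.
36 ÷ 2 = 18 beats.

18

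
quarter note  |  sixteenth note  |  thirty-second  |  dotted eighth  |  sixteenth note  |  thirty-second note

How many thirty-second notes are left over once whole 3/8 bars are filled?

One bar of 3/8 = 12 thirty-second notes.
In thirty-second notes: quarter note = 8; sixteenth note = 2; thirty-second = 1; dotted eighth = 6; sixteenth note = 2; thirty-second note = 1.
Adding: 8 + 2 + 1 + 6 + 2 + 1 = 20.
20 ÷ 12 = 1 complete bar with 8 thirty-second notes remaining.

8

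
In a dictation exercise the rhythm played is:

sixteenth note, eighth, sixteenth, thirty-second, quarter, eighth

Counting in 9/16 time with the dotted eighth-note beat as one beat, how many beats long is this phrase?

One dotted eighth-note beat = 6 thirty-second notes.
Working in thirty-second notes: sixteenth note = 2; eighth = 4; sixteenth = 2; thirty-second = 1; quarter = 8; eighth = 4.
Total: 2 + 4 + 2 + 1 + 8 + 4 = 21.
21 ÷ 6 = 3.5 beats.

3.5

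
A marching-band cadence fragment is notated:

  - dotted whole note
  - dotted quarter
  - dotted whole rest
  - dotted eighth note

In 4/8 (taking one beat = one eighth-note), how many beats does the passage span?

One eighth-note beat = 2 sixteenth notes.
Express everything in sixteenth notes: dotted whole note = 24; dotted quarter = 6; dotted whole rest = 24; dotted eighth note = 3.
Total: 24 + 6 + 24 + 3 = 57.
57 ÷ 2 = 28.5 beats.

28.5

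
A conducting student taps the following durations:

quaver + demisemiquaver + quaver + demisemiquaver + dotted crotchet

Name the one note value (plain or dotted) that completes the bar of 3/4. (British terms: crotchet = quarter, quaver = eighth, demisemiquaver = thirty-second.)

sixteenth note

The bar of 3/4 = 24 thirty-second notes.
In thirty-second notes: quaver = 4; demisemiquaver = 1; quaver = 4; demisemiquaver = 1; dotted crotchet = 12.
Altogether 4 + 1 + 4 + 1 + 12 = 22.
Remaining: 24 − 22 = 2 thirty-second notes, which is a sixteenth note.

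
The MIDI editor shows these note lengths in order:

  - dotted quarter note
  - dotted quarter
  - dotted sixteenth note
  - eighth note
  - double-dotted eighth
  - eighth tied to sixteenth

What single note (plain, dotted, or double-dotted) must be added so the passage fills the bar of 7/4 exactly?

dotted quarter note

The bar of 7/4 = 56 thirty-second notes.
Convert each value to thirty-second notes: dotted quarter note = 12; dotted quarter = 12; dotted sixteenth note = 3; eighth note = 4; double-dotted eighth = 7; eighth tied to sixteenth (eighth + sixteenth) = 6.
Sum: 12 + 12 + 3 + 4 + 7 + 6 = 44.
Remaining: 56 − 44 = 12 thirty-second notes, which is a dotted quarter note.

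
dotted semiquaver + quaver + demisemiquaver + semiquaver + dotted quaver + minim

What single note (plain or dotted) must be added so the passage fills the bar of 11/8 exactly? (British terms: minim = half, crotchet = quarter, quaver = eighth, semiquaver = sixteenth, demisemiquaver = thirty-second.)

The bar of 11/8 = 44 thirty-second notes.
Each duration in thirty-second notes: dotted semiquaver = 3; quaver = 4; demisemiquaver = 1; semiquaver = 2; dotted quaver = 6; minim = 16.
Sum: 3 + 4 + 1 + 2 + 6 + 16 = 32.
Remaining: 44 − 32 = 12 thirty-second notes, which is a dotted quarter note.

dotted quarter note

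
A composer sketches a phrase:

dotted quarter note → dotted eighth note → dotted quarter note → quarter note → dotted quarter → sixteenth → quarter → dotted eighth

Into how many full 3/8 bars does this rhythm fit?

5

One bar of 3/8 = 6 sixteenth notes.
Working in sixteenth notes: dotted quarter note = 6; dotted eighth note = 3; dotted quarter note = 6; quarter note = 4; dotted quarter = 6; sixteenth = 1; quarter = 4; dotted eighth = 3.
Altogether 6 + 3 + 6 + 4 + 6 + 1 + 4 + 3 = 33.
33 ÷ 6 = 5 complete bars with 3 left over.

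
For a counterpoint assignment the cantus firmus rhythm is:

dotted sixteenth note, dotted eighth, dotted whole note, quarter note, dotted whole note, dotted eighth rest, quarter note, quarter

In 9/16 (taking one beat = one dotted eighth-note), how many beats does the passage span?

One dotted eighth-note beat = 6 thirty-second notes.
Working in thirty-second notes: dotted sixteenth note = 3; dotted eighth = 6; dotted whole note = 48; quarter note = 8; dotted whole note = 48; dotted eighth rest = 6; quarter note = 8; quarter = 8.
Altogether 3 + 6 + 48 + 8 + 48 + 6 + 8 + 8 = 135.
135 ÷ 6 = 22.5 beats.

22.5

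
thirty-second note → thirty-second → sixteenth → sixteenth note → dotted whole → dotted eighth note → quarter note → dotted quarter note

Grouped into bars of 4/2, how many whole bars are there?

One bar of 4/2 = 64 thirty-second notes.
Express everything in thirty-second notes: thirty-second note = 1; thirty-second = 1; sixteenth = 2; sixteenth note = 2; dotted whole = 48; dotted eighth note = 6; quarter note = 8; dotted quarter note = 12.
Adding: 1 + 1 + 2 + 2 + 48 + 6 + 8 + 12 = 80.
80 ÷ 64 = 1 complete bar with 16 left over.

1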